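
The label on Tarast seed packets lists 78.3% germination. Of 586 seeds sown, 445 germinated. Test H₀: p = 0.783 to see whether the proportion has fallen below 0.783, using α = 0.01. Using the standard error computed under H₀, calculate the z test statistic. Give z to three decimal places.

p̂ = 445/586 ≈ 0.759386.
SE = √(p₀(1−p₀)/n) = √(0.16991/586) = 0.017028.
z = (0.759386 − 0.783)/0.017028 = -0.023614/0.017028 = -1.387.
p-value = P(Z < -1.387) ≈ 0.0828. With α = 0.01, fail to reject H₀.

z = -1.387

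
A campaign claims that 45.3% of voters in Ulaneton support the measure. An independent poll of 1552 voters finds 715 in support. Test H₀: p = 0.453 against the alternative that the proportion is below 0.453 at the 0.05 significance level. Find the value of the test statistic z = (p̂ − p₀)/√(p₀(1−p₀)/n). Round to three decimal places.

p̂ = 715/1552 ≈ 0.46070.
Under H₀, SE = √(0.453·0.547/1552) = √(0.000159659) = 0.01264.
z = (0.46070 − 0.453)/0.01264 = 0.00770/0.01264 = 0.609.
p-value = P(Z < 0.609) ≈ 0.7288; since p > α = 0.05, fail to reject H₀.

z = 0.609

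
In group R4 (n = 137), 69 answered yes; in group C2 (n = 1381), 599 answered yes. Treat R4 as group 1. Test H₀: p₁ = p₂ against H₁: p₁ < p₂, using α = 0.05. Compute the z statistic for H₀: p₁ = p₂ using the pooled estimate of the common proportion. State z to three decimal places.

p̂₁ = 69/137 ≈ 0.50365, p̂₂ = 599/1381 ≈ 0.43374.
Pooled p̂ = (69+599)/(137+1381) = 668/1518 = 0.44005.
SE = √(p̂(1−p̂)(1/n₁+1/n₂)) = √(0.44005·0.55995·0.00802338) = √(0.00197701) = 0.04446.
z = (0.50365 − 0.43374)/0.04446 = 0.06991/0.04446 = 1.572.
p-value = P(Z < 1.572) ≈ 0.9420, so at α = 0.05 we fail to reject H₀.

z = 1.572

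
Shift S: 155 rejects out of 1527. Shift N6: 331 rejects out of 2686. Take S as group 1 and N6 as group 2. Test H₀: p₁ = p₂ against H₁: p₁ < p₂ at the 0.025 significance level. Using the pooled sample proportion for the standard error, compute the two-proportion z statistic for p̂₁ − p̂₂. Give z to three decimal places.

z = -2.122

p̂₁ = 155/1527 ≈ 0.101506, p̂₂ = 331/2686 ≈ 0.123232.
Pooled p̂ = (155+331)/(1527+2686) = 486/4213 = 0.115357.
SE = √(0.10205 × 0.00102718) = 0.010238.
z = (0.101506 − 0.123232)/0.010238 = -0.021726/0.010238 = -2.122.
p-value = P(Z < -2.122) ≈ 0.0169, so at α = 0.025 we reject H₀.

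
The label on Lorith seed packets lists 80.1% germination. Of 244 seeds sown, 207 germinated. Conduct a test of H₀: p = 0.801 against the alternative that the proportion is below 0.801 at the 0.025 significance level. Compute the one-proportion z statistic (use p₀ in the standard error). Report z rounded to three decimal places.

p̂ = 207/244 ≈ 0.84836.
Standard error under H₀: √(0.801×0.199/244) = 0.02556.
z = (0.84836 − 0.801)/0.02556 = 0.04736/0.02556 = 1.853.
p-value = P(Z < 1.853) ≈ 0.9681. With α = 0.025, fail to reject H₀.

z = 1.853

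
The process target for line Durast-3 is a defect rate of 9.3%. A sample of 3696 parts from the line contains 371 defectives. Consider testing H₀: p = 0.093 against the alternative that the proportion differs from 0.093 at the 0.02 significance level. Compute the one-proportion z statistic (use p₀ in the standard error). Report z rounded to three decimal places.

p̂ = 371/3696 ≈ 0.100379.
Under H₀, SE = √(0.093·0.907/3696) = √(2.28222e-05) = 0.004777.
z = (0.100379 − 0.093)/0.004777 = 0.007379/0.004777 = 1.545.
p-value = 2·P(Z > 1.545) ≈ 0.1225; since p > α = 0.02, fail to reject H₀.

z = 1.545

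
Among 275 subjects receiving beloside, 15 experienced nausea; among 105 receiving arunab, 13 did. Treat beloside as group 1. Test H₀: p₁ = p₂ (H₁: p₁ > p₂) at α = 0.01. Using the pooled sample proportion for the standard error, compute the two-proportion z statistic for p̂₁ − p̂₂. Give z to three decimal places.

z = -2.311

p̂₁ = 15/275 = 0.05455, p̂₂ = 13/105 = 0.12381.
Pooled p̂ = (15+13)/(275+105) = 28/380 = 0.07368.
SE = √(0.0682548 × 0.0131602) = 0.02997.
z = (0.05455 − 0.12381)/0.02997 = -0.06926/0.02997 = -2.311.
p-value = P(Z > -2.311) ≈ 0.9896. With α = 0.01, fail to reject H₀.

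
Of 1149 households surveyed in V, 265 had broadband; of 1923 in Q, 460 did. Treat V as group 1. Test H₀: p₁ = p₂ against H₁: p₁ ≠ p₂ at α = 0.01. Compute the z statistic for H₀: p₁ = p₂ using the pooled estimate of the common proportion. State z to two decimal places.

z = -0.54

p̂₁ = 265/1149 = 0.2306, p̂₂ = 460/1923 = 0.2392.
Pooled p̂ = (265+460)/(1149+1923) = 725/3072 = 0.2360.
SE = √(0.180305 × 0.00139034) = 0.0158.
z = (0.2306 − 0.2392)/0.0158 = -0.0086/0.0158 = -0.54.
p-value = 2·P(Z > 0.542) ≈ 0.5881. With α = 0.01, fail to reject H₀.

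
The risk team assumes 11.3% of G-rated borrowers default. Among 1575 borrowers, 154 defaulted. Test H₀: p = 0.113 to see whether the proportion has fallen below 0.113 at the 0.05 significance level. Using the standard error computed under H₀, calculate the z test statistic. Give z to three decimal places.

z = -1.908

p̂ = 154/1575 = 0.097778.
Standard error under H₀: √(0.113×0.887/1575) = 0.007977.
z = (0.097778 − 0.113)/0.007977 = -0.015222/0.007977 = -1.908.
p-value = P(Z < -1.908) ≈ 0.0282; since p < α = 0.05, reject H₀.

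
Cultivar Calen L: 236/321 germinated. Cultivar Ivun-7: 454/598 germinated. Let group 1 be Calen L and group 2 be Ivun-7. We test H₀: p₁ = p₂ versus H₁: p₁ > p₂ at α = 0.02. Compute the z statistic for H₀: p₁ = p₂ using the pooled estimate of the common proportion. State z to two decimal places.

p̂₁ = 236/321 ≈ 0.7352, p̂₂ = 454/598 ≈ 0.7592.
Pooled p̂ = (236+454)/(321+598) = 690/919 = 0.7508.
SE = √(0.187091 × 0.00478751) = 0.0299.
z = (0.7352 − 0.7592)/0.0299 = -0.0240/0.0299 = -0.80.
p-value = P(Z > -0.802) ≈ 0.7886, so at α = 0.02 we fail to reject H₀.

z = -0.80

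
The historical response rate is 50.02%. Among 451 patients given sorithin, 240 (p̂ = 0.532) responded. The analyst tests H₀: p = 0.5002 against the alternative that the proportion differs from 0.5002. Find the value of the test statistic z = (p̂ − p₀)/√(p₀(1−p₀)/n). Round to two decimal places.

z = 1.36

p̂ = 240/451 = 0.5322.
Standard error under H₀: √(0.5002×0.4998/451) = 0.0235.
z = (0.5322 − 0.5002)/0.0235 = 0.0320/0.0235 = 1.36.
Two-sided p-value ≈ 2·Φ(−1.357) = 0.1748.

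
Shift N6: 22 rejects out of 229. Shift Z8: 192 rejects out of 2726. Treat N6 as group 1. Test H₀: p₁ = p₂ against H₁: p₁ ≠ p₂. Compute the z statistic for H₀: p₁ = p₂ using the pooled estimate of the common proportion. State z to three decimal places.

z = 1.438

p̂₁ = 22/229 = 0.09607, p̂₂ = 192/2726 = 0.07043.
Pooled p̂ = (22+192)/(229+2726) = 214/2955 = 0.07242.
SE = √(p̂(1−p̂)(1/n₁+1/n₂)) = √(0.07242·0.92758·0.00473365) = √(0.000317983) = 0.01783.
z = (0.09607 − 0.07043)/0.01783 = 0.02564/0.01783 = 1.438.
p-value = 2·P(Z > 1.438) ≈ 0.1505.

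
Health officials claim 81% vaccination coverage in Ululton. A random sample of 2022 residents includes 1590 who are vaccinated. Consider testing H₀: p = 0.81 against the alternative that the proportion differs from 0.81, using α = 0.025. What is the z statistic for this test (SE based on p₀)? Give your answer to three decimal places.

z = -2.711

p̂ = 1590/2022 ≈ 0.786350.
Standard error under H₀: √(0.81×0.19/2022) = 0.008724.
z = (0.786350 − 0.81)/0.008724 = -0.023650/0.008724 = -2.711.
Two-sided p-value ≈ 2·Φ(−2.711) = 0.0067; since p < α = 0.025, reject H₀.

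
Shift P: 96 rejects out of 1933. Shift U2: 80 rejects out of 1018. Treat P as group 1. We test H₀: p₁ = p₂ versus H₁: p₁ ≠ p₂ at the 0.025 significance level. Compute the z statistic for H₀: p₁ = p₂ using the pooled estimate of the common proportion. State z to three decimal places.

p̂₁ = 96/1933 ≈ 0.049664, p̂₂ = 80/1018 ≈ 0.078585.
Pooled p̂ = (96+80)/(1933+1018) = 176/2951 = 0.059641.
SE = √(0.0560838 × 0.00149965) = 0.009171.
z = (0.049664 − 0.078585)/0.009171 = -0.028921/0.009171 = -3.154.
Two-sided p-value ≈ 2·Φ(−3.154) = 0.0016; since p < α = 0.025, reject H₀.

z = -3.154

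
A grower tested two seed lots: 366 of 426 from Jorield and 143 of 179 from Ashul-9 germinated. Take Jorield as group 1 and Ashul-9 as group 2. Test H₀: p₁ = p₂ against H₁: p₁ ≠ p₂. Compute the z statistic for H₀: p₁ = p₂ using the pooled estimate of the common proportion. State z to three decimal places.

p̂₁ = 366/426 ≈ 0.85915, p̂₂ = 143/179 ≈ 0.79888.
Pooled p̂ = (366+143)/(426+179) = 509/605 = 0.84132.
SE = √(0.133499 × 0.00793401) = 0.03255.
z = (0.85915 − 0.79888)/0.03255 = 0.06027/0.03255 = 1.852.
Two-sided p-value ≈ 2·Φ(−1.852) = 0.0640.

z = 1.852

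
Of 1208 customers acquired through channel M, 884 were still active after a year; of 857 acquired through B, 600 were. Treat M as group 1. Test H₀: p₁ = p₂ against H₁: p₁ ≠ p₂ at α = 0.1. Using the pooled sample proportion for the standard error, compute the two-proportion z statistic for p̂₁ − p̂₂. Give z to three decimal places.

z = 1.577

p̂₁ = 884/1208 ≈ 0.73179, p̂₂ = 600/857 ≈ 0.70012.
Pooled p̂ = (884+600)/(1208+857) = 1484/2065 = 0.71864.
SE = √(p̂(1−p̂)(1/n₁+1/n₂)) = √(0.71864·0.28136·0.00199468) = √(0.000403313) = 0.02008.
z = (0.73179 − 0.70012)/0.02008 = 0.03167/0.02008 = 1.577.
p-value = 2·P(Z > 1.577) ≈ 0.1148; since p > α = 0.1, fail to reject H₀.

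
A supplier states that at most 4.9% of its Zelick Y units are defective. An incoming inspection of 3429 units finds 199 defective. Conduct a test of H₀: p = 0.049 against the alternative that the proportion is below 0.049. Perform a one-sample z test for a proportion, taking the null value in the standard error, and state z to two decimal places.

z = 2.45

p̂ = 199/3429 = 0.05803.
Standard error under H₀: √(0.049×0.951/3429) = 0.00369.
z = (0.05803 − 0.049)/0.00369 = 0.00903/0.00369 = 2.45.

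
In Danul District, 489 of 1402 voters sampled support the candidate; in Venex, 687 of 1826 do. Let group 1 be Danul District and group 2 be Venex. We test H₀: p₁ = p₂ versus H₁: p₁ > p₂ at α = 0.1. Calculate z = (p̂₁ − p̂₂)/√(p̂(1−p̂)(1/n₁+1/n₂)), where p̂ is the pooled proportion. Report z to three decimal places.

p̂₁ = 489/1402 = 0.34879, p̂₂ = 687/1826 = 0.37623.
Pooled p̂ = (489+687)/(1402+1826) = 1176/3228 = 0.36431.
SE = √(0.231589 × 0.00126091) = 0.01709.
z = (0.34879 − 0.37623)/0.01709 = -0.02744/0.01709 = -1.606.
p-value = P(Z > -1.606) ≈ 0.9459, so at α = 0.1 we fail to reject H₀.

z = -1.606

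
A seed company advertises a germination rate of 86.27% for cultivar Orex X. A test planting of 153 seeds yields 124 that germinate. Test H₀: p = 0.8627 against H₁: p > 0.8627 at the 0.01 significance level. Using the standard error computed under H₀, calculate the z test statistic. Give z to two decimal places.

p̂ = 124/153 ≈ 0.8105.
Standard error under H₀: √(0.8627×0.1373/153) = 0.0278.
z = (0.8105 − 0.8627)/0.0278 = -0.0522/0.0278 = -1.88.
p-value = P(Z > -1.878) ≈ 0.9698, so at α = 0.01 we fail to reject H₀.

z = -1.88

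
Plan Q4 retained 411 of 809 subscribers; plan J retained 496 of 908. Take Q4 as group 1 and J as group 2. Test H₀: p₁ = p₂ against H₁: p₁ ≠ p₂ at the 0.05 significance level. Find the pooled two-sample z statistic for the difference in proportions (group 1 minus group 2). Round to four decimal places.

p̂₁ = 411/809 = 0.508035, p̂₂ = 496/908 = 0.546256.
Pooled p̂ = (411+496)/(809+908) = 907/1717 = 0.528247.
SE = √(p̂(1−p̂)(1/n₁+1/n₂)) = √(0.528247·0.471753·0.00233742) = √(0.000582489) = 0.024135.
z = (0.508035 − 0.546256)/0.024135 = -0.038221/0.024135 = -1.5836.
Two-sided p-value ≈ 2·Φ(−1.584) = 0.1133. With α = 0.05, fail to reject H₀.

z = -1.5836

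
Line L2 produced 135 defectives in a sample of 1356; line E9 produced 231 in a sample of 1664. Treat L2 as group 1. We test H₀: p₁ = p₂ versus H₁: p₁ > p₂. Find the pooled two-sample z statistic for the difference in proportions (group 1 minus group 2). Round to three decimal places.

p̂₁ = 135/1356 = 0.099558, p̂₂ = 231/1664 = 0.138822.
Pooled p̂ = (135+231)/(1356+1664) = 366/3020 = 0.121192.
SE = √(p̂(1−p̂)(1/n₁+1/n₂)) = √(0.121192·0.878808·0.00133842) = √(0.000142548) = 0.011939.
z = (0.099558 − 0.138822)/0.011939 = -0.039264/0.011939 = -3.289.
p-value = P(Z > -3.289) ≈ 0.9995.

z = -3.289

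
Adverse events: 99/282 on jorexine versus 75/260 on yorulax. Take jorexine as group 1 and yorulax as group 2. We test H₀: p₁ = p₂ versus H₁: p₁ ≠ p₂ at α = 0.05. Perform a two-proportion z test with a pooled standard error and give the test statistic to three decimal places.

p̂₁ = 99/282 = 0.35106, p̂₂ = 75/260 = 0.28846.
Pooled p̂ = (99+75)/(282+260) = 174/542 = 0.32103.
SE = √(0.217971 × 0.00739225) = 0.04014.
z = (0.35106 − 0.28846)/0.04014 = 0.06260/0.04014 = 1.560.
p-value = 2·P(Z > 1.560) ≈ 0.1189, so at α = 0.05 we fail to reject H₀.

z = 1.560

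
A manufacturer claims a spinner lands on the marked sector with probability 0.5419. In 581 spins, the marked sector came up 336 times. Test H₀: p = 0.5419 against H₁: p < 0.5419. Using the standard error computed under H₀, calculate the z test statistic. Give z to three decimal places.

p̂ = 336/581 = 0.578313.
SE = √(p₀(1−p₀)/n) = √(0.24824/581) = 0.020671.
z = (0.578313 − 0.5419)/0.020671 = 0.036413/0.020671 = 1.762.
p-value = P(Z < 1.762) ≈ 0.9609.

z = 1.762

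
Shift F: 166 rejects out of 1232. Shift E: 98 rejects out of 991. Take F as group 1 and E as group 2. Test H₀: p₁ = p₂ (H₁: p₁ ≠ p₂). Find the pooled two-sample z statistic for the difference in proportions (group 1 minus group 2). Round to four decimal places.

p̂₁ = 166/1232 = 0.134740, p̂₂ = 98/991 = 0.098890.
Pooled p̂ = (166+98)/(1232+991) = 264/2223 = 0.118758.
SE = √(0.104655 × 0.00182077) = 0.013804.
z = (0.134740 − 0.098890)/0.013804 = 0.035850/0.013804 = 2.5971.
p-value = 2·P(Z > 2.597) ≈ 0.0094.

z = 2.5971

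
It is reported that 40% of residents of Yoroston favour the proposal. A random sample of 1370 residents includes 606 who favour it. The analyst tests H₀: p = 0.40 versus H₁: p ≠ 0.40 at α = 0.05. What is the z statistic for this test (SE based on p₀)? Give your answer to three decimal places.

p̂ = 606/1370 = 0.442336.
Under H₀, SE = √(0.4·0.6/1370) = √(0.000175182) = 0.013236.
z = (0.442336 − 0.4)/0.013236 = 0.042336/0.013236 = 3.199.
Two-sided p-value ≈ 2·Φ(−3.199) = 0.0014. With α = 0.05, reject H₀.

z = 3.199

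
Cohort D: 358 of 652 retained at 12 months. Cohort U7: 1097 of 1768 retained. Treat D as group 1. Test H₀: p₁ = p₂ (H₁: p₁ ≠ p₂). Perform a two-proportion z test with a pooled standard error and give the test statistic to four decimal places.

p̂₁ = 358/652 = 0.549080, p̂₂ = 1097/1768 = 0.620475.
Pooled p̂ = (358+1097)/(652+1768) = 1455/2420 = 0.601240.
SE = √(0.239751 × 0.00209935) = 0.022435.
z = (0.549080 − 0.620475)/0.022435 = -0.071395/0.022435 = -3.1823.

z = -3.1823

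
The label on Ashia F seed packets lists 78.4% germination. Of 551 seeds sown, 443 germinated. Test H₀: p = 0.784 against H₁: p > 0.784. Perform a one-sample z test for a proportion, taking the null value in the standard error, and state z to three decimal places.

p̂ = 443/551 ≈ 0.80399.
Standard error under H₀: √(0.784×0.216/551) = 0.01753.
z = (0.80399 − 0.784)/0.01753 = 0.01999/0.01753 = 1.140.
p-value = P(Z > 1.140) ≈ 0.1271.

z = 1.140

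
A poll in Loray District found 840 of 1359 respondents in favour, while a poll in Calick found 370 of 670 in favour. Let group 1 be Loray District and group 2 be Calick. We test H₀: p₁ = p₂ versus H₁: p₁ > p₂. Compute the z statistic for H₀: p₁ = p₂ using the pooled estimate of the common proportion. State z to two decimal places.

z = 2.84

p̂₁ = 840/1359 = 0.6181, p̂₂ = 370/670 = 0.5522.
Pooled p̂ = (840+370)/(1359+670) = 1210/2029 = 0.5964.
SE = √(p̂(1−p̂)(1/n₁+1/n₂)) = √(0.5964·0.4036·0.00222837) = √(0.000536405) = 0.0232.
z = (0.6181 − 0.5522)/0.0232 = 0.0659/0.0232 = 2.84.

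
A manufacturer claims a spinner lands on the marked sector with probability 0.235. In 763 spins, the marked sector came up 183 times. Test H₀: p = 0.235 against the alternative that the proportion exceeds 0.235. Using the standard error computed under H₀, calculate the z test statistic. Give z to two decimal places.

z = 0.32

p̂ = 183/763 ≈ 0.23984.
Standard error under H₀: √(0.235×0.765/763) = 0.01535.
z = (0.23984 − 0.235)/0.01535 = 0.00484/0.01535 = 0.32.
p-value = P(Z > 0.315) ≈ 0.3762.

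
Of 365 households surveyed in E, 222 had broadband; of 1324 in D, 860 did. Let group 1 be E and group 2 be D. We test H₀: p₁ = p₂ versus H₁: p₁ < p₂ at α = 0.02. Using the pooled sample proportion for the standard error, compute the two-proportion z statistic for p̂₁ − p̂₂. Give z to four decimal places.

z = -1.4569

p̂₁ = 222/365 = 0.6082192, p̂₂ = 860/1324 = 0.6495468.
Pooled p̂ = (222+860)/(365+1324) = 1082/1689 = 0.6406157.
SE = √(0.230227 × 0.00349501) = 0.0283663.
z = (0.6082192 − 0.6495468)/0.0283663 = -0.0413276/0.0283663 = -1.4569.
p-value = P(Z < -1.457) ≈ 0.0726. With α = 0.02, fail to reject H₀.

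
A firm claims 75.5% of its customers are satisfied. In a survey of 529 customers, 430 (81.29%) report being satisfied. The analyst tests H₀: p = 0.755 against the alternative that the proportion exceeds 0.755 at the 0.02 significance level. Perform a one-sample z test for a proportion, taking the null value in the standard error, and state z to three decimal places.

p̂ = 430/529 = 0.81285.
Under H₀, SE = √(0.755·0.245/529) = √(0.000349669) = 0.01870.
z = (0.81285 − 0.755)/0.01870 = 0.05785/0.01870 = 3.094.
p-value = P(Z > 3.094) ≈ 0.0010, so at α = 0.02 we reject H₀.

z = 3.094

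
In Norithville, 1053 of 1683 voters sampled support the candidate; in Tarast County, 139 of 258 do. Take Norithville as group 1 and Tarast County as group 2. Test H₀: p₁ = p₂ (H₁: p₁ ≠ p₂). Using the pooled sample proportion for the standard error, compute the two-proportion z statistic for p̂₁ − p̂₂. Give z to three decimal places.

p̂₁ = 1053/1683 ≈ 0.62567, p̂₂ = 139/258 ≈ 0.53876.
Pooled p̂ = (1053+139)/(1683+258) = 1192/1941 = 0.61412.
SE = √(p̂(1−p̂)(1/n₁+1/n₂)) = √(0.61412·0.38588·0.00447015) = √(0.00105932) = 0.03255.
z = (0.62567 − 0.53876)/0.03255 = 0.08691/0.03255 = 2.670.
Two-sided p-value ≈ 2·Φ(−2.670) = 0.0076.

z = 2.670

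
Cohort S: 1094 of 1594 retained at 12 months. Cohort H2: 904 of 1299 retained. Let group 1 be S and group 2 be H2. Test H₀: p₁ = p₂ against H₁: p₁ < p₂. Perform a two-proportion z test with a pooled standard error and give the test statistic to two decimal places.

p̂₁ = 1094/1594 ≈ 0.68632, p̂₂ = 904/1299 ≈ 0.69592.
Pooled p̂ = (1094+904)/(1594+1299) = 1998/2893 = 0.69063.
SE = √(p̂(1−p̂)(1/n₁+1/n₂)) = √(0.69063·0.30937·0.00139718) = √(0.000298519) = 0.01728.
z = (0.68632 − 0.69592)/0.01728 = -0.00960/0.01728 = -0.56.
p-value = P(Z < -0.555) ≈ 0.2893.

z = -0.56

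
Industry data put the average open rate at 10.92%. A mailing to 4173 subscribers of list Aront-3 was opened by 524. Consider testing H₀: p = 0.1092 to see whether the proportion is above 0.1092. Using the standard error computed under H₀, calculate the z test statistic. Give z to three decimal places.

z = 3.390

p̂ = 524/4173 ≈ 0.125569.
SE = √(p₀(1−p₀)/n) = √(0.097275/4173) = 0.004828.
z = (0.125569 − 0.1092)/0.004828 = 0.016369/0.004828 = 3.390.
p-value = P(Z > 3.390) ≈ 0.0003.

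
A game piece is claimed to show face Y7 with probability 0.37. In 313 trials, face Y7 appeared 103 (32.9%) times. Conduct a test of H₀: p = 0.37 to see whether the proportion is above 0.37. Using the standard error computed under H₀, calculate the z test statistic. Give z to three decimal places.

z = -1.500

p̂ = 103/313 = 0.32907.
Under H₀, SE = √(0.37·0.63/313) = √(0.000744728) = 0.02729.
z = (0.32907 − 0.37)/0.02729 = -0.04093/0.02729 = -1.500.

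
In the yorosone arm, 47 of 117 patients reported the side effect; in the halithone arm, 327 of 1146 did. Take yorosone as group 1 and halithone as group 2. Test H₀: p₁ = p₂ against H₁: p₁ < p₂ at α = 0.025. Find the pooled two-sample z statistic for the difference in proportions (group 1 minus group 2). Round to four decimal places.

z = 2.6263

p̂₁ = 47/117 = 0.4017094, p̂₂ = 327/1146 = 0.2853403.
Pooled p̂ = (47+327)/(117+1146) = 374/1263 = 0.2961203.
SE = √(0.208433 × 0.00941961) = 0.0443098.
z = (0.4017094 − 0.2853403)/0.0443098 = 0.1163691/0.0443098 = 2.6263.
p-value = P(Z < 2.626) ≈ 0.9957, so at α = 0.025 we fail to reject H₀.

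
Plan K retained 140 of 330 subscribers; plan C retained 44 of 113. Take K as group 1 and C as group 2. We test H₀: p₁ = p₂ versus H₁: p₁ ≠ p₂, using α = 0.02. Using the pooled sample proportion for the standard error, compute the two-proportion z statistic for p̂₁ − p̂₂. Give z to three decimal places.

p̂₁ = 140/330 ≈ 0.42424, p̂₂ = 44/113 ≈ 0.38938.
Pooled p̂ = (140+44)/(330+113) = 184/443 = 0.41535.
SE = √(0.242834 × 0.0118799) = 0.05371.
z = (0.42424 − 0.38938)/0.05371 = 0.03486/0.05371 = 0.649.
p-value = 2·P(Z > 0.649) ≈ 0.5163, so at α = 0.02 we fail to reject H₀.

z = 0.649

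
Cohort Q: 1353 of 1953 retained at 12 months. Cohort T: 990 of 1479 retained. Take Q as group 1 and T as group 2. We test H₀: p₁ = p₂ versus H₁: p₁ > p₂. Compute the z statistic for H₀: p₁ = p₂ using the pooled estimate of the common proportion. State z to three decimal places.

p̂₁ = 1353/1953 ≈ 0.69278, p̂₂ = 990/1479 ≈ 0.66937.
Pooled p̂ = (1353+990)/(1953+1479) = 2343/3432 = 0.68269.
SE = √(0.216624 × 0.00118817) = 0.01604.
z = (0.69278 − 0.66937)/0.01604 = 0.02341/0.01604 = 1.459.
p-value = P(Z > 1.459) ≈ 0.0723.

z = 1.459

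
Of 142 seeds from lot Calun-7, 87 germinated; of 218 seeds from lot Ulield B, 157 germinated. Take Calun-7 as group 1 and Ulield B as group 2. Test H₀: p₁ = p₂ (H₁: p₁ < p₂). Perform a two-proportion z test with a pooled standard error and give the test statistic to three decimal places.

z = -2.133

p̂₁ = 87/142 ≈ 0.61268, p̂₂ = 157/218 ≈ 0.72018.
Pooled p̂ = (87+157)/(142+218) = 244/360 = 0.67778.
SE = √(p̂(1−p̂)(1/n₁+1/n₂)) = √(0.67778·0.32222·0.0116294) = √(0.00253981) = 0.05040.
z = (0.61268 − 0.72018)/0.05040 = -0.10750/0.05040 = -2.133.
p-value = P(Z < -2.133) ≈ 0.0165.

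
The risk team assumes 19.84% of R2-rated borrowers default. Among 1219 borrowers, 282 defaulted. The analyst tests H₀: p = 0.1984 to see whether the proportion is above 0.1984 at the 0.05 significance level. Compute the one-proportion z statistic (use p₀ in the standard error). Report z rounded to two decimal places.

z = 2.88

p̂ = 282/1219 ≈ 0.23134.
Under H₀, SE = √(0.1984·0.8016/1219) = √(0.000130465) = 0.01142.
z = (0.23134 − 0.1984)/0.01142 = 0.03294/0.01142 = 2.88.
p-value = P(Z > 2.884) ≈ 0.0020; since p < α = 0.05, reject H₀.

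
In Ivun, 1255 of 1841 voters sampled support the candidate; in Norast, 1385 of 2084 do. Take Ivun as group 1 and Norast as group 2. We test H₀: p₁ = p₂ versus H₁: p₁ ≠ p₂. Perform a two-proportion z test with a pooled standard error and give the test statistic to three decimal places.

z = 1.140

p̂₁ = 1255/1841 = 0.681695, p̂₂ = 1385/2084 = 0.664587.
Pooled p̂ = (1255+1385)/(1841+2084) = 2640/3925 = 0.672611.
SE = √(p̂(1−p̂)(1/n₁+1/n₂)) = √(0.672611·0.327389·0.00102303) = √(0.000225277) = 0.015009.
z = (0.681695 − 0.664587)/0.015009 = 0.017108/0.015009 = 1.140.
p-value = 2·P(Z > 1.140) ≈ 0.2544.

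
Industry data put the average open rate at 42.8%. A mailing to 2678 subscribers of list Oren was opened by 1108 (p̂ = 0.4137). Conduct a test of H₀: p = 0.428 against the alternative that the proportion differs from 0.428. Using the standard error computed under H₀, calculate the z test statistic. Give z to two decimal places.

z = -1.49

p̂ = 1108/2678 = 0.4137.
SE = √(p₀(1−p₀)/n) = √(0.24482/2678) = 0.0096.
z = (0.4137 − 0.428)/0.0096 = -0.0143/0.0096 = -1.49.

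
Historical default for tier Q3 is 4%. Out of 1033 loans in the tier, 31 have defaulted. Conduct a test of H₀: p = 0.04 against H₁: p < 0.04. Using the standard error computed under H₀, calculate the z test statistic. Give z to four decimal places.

z = -1.6386

p̂ = 31/1033 ≈ 0.0300097.
Under H₀, SE = √(0.04·0.96/1033) = √(3.71733e-05) = 0.0060970.
z = (0.0300097 − 0.04)/0.0060970 = -0.0099903/0.0060970 = -1.6386.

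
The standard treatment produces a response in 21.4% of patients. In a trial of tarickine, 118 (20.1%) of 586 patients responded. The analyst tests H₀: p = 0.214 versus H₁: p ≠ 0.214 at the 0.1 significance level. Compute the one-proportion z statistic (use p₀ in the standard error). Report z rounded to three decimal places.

p̂ = 118/586 ≈ 0.20137.
Under H₀, SE = √(0.214·0.786/586) = √(0.000287038) = 0.01694.
z = (0.20137 − 0.214)/0.01694 = -0.01263/0.01694 = -0.746.
p-value = 2·P(Z > 0.746) ≈ 0.4558. With α = 0.1, fail to reject H₀.

z = -0.746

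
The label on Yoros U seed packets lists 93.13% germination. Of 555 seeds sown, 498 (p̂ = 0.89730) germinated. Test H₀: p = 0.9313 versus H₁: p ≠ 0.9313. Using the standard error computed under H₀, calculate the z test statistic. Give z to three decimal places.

p̂ = 498/555 ≈ 0.897297.
SE = √(p₀(1−p₀)/n) = √(0.06398/555) = 0.010737.
z = (0.897297 − 0.9313)/0.010737 = -0.034003/0.010737 = -3.167.

z = -3.167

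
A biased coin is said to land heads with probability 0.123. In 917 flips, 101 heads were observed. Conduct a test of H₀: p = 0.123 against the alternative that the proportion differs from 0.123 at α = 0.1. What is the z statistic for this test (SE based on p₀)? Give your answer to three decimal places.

p̂ = 101/917 ≈ 0.110142.
Under H₀, SE = √(0.123·0.877/917) = √(0.000117635) = 0.010846.
z = (0.110142 − 0.123)/0.010846 = -0.012858/0.010846 = -1.186.
p-value = 2·P(Z > 1.186) ≈ 0.2358, so at α = 0.1 we fail to reject H₀.

z = -1.186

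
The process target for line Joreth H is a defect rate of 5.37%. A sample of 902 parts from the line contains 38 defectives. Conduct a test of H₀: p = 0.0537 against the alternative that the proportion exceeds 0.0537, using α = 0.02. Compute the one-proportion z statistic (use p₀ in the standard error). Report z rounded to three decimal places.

p̂ = 38/902 ≈ 0.042129.
Standard error under H₀: √(0.0537×0.9463/902) = 0.007506.
z = (0.042129 − 0.0537)/0.007506 = -0.011571/0.007506 = -1.542.
p-value = P(Z > -1.542) ≈ 0.9384. With α = 0.02, fail to reject H₀.

z = -1.542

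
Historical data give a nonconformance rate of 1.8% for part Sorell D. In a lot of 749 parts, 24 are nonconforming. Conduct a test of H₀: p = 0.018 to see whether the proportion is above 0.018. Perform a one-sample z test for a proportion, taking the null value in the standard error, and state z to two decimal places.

p̂ = 24/749 = 0.03204.
SE = √(p₀(1−p₀)/n) = √(0.017676/749) = 0.00486.
z = (0.03204 − 0.018)/0.00486 = 0.01404/0.00486 = 2.89.

z = 2.89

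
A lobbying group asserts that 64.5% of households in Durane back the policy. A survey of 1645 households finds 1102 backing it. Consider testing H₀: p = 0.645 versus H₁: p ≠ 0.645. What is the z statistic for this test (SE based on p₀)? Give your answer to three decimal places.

z = 2.111

p̂ = 1102/1645 ≈ 0.66991.
Standard error under H₀: √(0.645×0.355/1645) = 0.01180.
z = (0.66991 − 0.645)/0.01180 = 0.02491/0.01180 = 2.111.
Two-sided p-value ≈ 2·Φ(−2.111) = 0.0347.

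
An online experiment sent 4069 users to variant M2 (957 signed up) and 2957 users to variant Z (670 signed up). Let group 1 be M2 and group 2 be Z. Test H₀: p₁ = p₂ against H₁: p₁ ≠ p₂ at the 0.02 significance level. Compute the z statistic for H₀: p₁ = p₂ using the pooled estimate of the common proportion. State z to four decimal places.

p̂₁ = 957/4069 ≈ 0.235193, p̂₂ = 670/2957 ≈ 0.226581.
Pooled p̂ = (957+670)/(4069+2957) = 1627/7026 = 0.231568.
SE = √(p̂(1−p̂)(1/n₁+1/n₂)) = √(0.231568·0.768432·0.000583941) = √(0.000103909) = 0.010194.
z = (0.235193 − 0.226581)/0.010194 = 0.008612/0.010194 = 0.8448.
p-value = 2·P(Z > 0.845) ≈ 0.3982, so at α = 0.02 we fail to reject H₀.

z = 0.8448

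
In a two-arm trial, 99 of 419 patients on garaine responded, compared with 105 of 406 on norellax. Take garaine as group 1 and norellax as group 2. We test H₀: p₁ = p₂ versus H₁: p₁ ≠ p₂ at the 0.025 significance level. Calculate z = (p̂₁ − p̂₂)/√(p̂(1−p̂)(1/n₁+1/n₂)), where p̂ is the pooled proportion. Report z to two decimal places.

z = -0.74

p̂₁ = 99/419 ≈ 0.2363, p̂₂ = 105/406 ≈ 0.2586.
Pooled p̂ = (99+105)/(419+406) = 204/825 = 0.2473.
SE = √(p̂(1−p̂)(1/n₁+1/n₂)) = √(0.2473·0.7527·0.00484969) = √(0.000902667) = 0.0300.
z = (0.2363 − 0.2586)/0.0300 = -0.0223/0.0300 = -0.74.
p-value = 2·P(Z > 0.744) ≈ 0.4571; since p > α = 0.025, fail to reject H₀.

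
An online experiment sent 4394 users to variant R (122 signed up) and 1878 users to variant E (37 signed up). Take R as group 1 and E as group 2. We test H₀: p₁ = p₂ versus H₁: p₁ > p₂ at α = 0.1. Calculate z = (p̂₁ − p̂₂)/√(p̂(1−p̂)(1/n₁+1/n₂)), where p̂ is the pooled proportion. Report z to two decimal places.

p̂₁ = 122/4394 = 0.02777, p̂₂ = 37/1878 = 0.01970.
Pooled p̂ = (122+37)/(4394+1878) = 159/6272 = 0.02535.
SE = √(0.0247081 × 0.000760064) = 0.00433.
z = (0.02777 − 0.01970)/0.00433 = 0.00807/0.00433 = 1.86.
p-value = P(Z > 1.861) ≈ 0.0314. With α = 0.1, reject H₀.

z = 1.86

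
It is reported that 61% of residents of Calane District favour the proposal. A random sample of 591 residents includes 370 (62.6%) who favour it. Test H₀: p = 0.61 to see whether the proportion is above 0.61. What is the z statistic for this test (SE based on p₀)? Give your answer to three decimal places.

p̂ = 370/591 ≈ 0.626058.
Standard error under H₀: √(0.61×0.39/591) = 0.020063.
z = (0.626058 − 0.61)/0.020063 = 0.016058/0.020063 = 0.800.
p-value = P(Z > 0.800) ≈ 0.2118.

z = 0.800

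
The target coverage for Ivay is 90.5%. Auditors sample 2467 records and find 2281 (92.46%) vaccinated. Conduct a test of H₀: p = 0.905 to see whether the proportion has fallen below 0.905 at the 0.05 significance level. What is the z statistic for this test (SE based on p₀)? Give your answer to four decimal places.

p̂ = 2281/2467 ≈ 0.9246048.
Under H₀, SE = √(0.905·0.095/2467) = √(3.485e-05) = 0.0059034.
z = (0.9246048 − 0.905)/0.0059034 = 0.0196048/0.0059034 = 3.3209.
p-value = P(Z < 3.321) ≈ 0.9996. With α = 0.05, fail to reject H₀.

z = 3.3209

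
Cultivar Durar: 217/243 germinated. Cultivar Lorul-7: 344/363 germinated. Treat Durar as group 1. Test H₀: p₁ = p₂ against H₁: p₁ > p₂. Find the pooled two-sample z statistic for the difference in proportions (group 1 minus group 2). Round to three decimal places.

z = -2.515

p̂₁ = 217/243 ≈ 0.89300, p̂₂ = 344/363 ≈ 0.94766.
Pooled p̂ = (217+344)/(243+363) = 561/606 = 0.92574.
SE = √(p̂(1−p̂)(1/n₁+1/n₂)) = √(0.92574·0.07426·0.00687005) = √(0.000472269) = 0.02173.
z = (0.89300 − 0.94766)/0.02173 = -0.05466/0.02173 = -2.515.
p-value = P(Z > -2.515) ≈ 0.9940.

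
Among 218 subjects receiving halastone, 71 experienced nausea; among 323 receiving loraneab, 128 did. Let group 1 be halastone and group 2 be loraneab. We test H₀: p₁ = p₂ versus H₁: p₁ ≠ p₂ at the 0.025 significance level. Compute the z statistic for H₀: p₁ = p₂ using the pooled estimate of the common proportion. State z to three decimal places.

z = -1.670

p̂₁ = 71/218 ≈ 0.32569, p̂₂ = 128/323 ≈ 0.39628.
Pooled p̂ = (71+128)/(218+323) = 199/541 = 0.36784.
SE = √(0.232533 × 0.00768313) = 0.04227.
z = (0.32569 − 0.39628)/0.04227 = -0.07059/0.04227 = -1.670.
p-value = 2·P(Z > 1.670) ≈ 0.0949, so at α = 0.025 we fail to reject H₀.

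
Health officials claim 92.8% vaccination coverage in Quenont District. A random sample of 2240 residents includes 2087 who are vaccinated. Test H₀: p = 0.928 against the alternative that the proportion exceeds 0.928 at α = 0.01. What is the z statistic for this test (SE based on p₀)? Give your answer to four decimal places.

z = 0.6768

p̂ = 2087/2240 = 0.9316964.
Under H₀, SE = √(0.928·0.072/2240) = √(2.98286e-05) = 0.0054616.
z = (0.9316964 − 0.928)/0.0054616 = 0.0036964/0.0054616 = 0.6768.
p-value = P(Z > 0.677) ≈ 0.2493. With α = 0.01, fail to reject H₀.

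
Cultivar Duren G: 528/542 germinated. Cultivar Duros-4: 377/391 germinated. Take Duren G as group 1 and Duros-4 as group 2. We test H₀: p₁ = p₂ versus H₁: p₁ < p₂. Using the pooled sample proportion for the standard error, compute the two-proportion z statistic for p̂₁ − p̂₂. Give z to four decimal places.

z = 0.8812

p̂₁ = 528/542 ≈ 0.974170, p̂₂ = 377/391 ≈ 0.964194.
Pooled p̂ = (528+377)/(542+391) = 905/933 = 0.969989.
SE = √(0.0291101 × 0.00440256) = 0.011321.
z = (0.974170 − 0.964194)/0.011321 = 0.009976/0.011321 = 0.8812.
p-value = P(Z < 0.881) ≈ 0.8109.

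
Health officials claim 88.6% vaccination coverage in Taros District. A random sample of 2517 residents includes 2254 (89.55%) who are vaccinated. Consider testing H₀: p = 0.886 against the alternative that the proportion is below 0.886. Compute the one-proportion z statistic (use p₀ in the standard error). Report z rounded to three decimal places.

p̂ = 2254/2517 ≈ 0.895511.
Standard error under H₀: √(0.886×0.114/2517) = 0.006335.
z = (0.895511 − 0.886)/0.006335 = 0.009511/0.006335 = 1.501.

z = 1.501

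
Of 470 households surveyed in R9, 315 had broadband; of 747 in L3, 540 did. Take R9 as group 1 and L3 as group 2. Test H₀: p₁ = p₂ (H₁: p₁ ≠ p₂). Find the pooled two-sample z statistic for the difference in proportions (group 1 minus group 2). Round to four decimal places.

p̂₁ = 315/470 = 0.670213, p̂₂ = 540/747 = 0.722892.
Pooled p̂ = (315+540)/(470+747) = 855/1217 = 0.702547.
SE = √(p̂(1−p̂)(1/n₁+1/n₂)) = √(0.702547·0.297453·0.00346635) = √(0.000724379) = 0.026914.
z = (0.670213 − 0.722892)/0.026914 = -0.052679/0.026914 = -1.9573.

z = -1.9573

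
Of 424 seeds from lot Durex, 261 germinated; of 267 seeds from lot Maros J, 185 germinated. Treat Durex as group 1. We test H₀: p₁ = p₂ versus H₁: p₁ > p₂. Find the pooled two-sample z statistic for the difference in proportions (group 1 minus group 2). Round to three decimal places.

p̂₁ = 261/424 ≈ 0.61557, p̂₂ = 185/267 ≈ 0.69288.
Pooled p̂ = (261+185)/(424+267) = 446/691 = 0.64544.
SE = √(p̂(1−p̂)(1/n₁+1/n₂)) = √(0.64544·0.35456·0.00610381) = √(0.00139684) = 0.03737.
z = (0.61557 − 0.69288)/0.03737 = -0.07731/0.03737 = -2.069.
p-value = P(Z > -2.069) ≈ 0.9807.

z = -2.069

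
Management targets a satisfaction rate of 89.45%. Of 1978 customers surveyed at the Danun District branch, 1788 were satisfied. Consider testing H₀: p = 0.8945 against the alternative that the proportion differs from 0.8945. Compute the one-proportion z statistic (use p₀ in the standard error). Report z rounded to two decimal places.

p̂ = 1788/1978 = 0.90394.
Standard error under H₀: √(0.8945×0.1055/1978) = 0.00691.
z = (0.90394 − 0.8945)/0.00691 = 0.00944/0.00691 = 1.37.

z = 1.37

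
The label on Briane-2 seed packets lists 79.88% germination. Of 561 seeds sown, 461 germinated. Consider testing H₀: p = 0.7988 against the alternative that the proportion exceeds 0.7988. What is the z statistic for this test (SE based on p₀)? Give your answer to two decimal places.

p̂ = 461/561 = 0.8217.
Standard error under H₀: √(0.7988×0.2012/561) = 0.0169.
z = (0.8217 − 0.7988)/0.0169 = 0.0229/0.0169 = 1.36.

z = 1.36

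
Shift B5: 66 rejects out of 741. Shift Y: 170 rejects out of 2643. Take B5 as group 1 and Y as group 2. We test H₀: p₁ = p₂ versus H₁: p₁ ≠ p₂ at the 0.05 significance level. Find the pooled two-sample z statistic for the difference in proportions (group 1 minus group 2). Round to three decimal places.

p̂₁ = 66/741 = 0.08907, p̂₂ = 170/2643 = 0.06432.
Pooled p̂ = (66+170)/(741+2643) = 236/3384 = 0.06974.
SE = √(0.0648763 × 0.00172789) = 0.01059.
z = (0.08907 − 0.06432)/0.01059 = 0.02475/0.01059 = 2.337.
p-value = 2·P(Z > 2.337) ≈ 0.0194; since p < α = 0.05, reject H₀.

z = 2.337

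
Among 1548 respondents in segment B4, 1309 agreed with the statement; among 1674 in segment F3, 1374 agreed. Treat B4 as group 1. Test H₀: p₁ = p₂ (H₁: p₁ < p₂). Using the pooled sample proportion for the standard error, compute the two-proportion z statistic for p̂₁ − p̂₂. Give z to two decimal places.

z = 1.89

p̂₁ = 1309/1548 ≈ 0.84561, p̂₂ = 1374/1674 ≈ 0.82079.
Pooled p̂ = (1309+1374)/(1548+1674) = 2683/3222 = 0.83271.
SE = √(0.139302 × 0.00124337) = 0.01316.
z = (0.84561 − 0.82079)/0.01316 = 0.02482/0.01316 = 1.89.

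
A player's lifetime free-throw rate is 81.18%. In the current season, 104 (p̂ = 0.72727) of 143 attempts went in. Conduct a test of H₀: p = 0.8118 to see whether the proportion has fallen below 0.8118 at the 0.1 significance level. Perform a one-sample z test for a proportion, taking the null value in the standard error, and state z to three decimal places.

p̂ = 104/143 = 0.72727.
SE = √(p₀(1−p₀)/n) = √(0.15278/143) = 0.03269.
z = (0.72727 − 0.8118)/0.03269 = -0.08453/0.03269 = -2.586.
p-value = P(Z < -2.586) ≈ 0.0049. With α = 0.1, reject H₀.

z = -2.586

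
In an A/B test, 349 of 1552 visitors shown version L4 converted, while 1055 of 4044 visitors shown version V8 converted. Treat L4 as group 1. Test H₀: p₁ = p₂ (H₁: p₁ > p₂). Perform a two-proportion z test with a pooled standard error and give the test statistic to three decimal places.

z = -2.782

p̂₁ = 349/1552 ≈ 0.224871, p̂₂ = 1055/4044 ≈ 0.260880.
Pooled p̂ = (349+1055)/(1552+4044) = 1404/5596 = 0.250893.
SE = √(p̂(1−p̂)(1/n₁+1/n₂)) = √(0.250893·0.749107·0.00089161) = √(0.000167574) = 0.012945.
z = (0.224871 − 0.260880)/0.012945 = -0.036009/0.012945 = -2.782.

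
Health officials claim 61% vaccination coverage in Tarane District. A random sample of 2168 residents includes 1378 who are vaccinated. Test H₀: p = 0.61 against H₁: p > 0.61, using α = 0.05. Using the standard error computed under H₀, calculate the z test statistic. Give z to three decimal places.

z = 2.445

p̂ = 1378/2168 = 0.635609.
SE = √(p₀(1−p₀)/n) = √(0.2379/2168) = 0.010475.
z = (0.635609 − 0.61)/0.010475 = 0.025609/0.010475 = 2.445.
p-value = P(Z > 2.445) ≈ 0.0072, so at α = 0.05 we reject H₀.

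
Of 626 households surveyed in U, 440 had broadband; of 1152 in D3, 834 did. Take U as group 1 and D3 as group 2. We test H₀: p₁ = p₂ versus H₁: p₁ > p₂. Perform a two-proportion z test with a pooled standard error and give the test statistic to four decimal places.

p̂₁ = 440/626 = 0.702875, p̂₂ = 834/1152 = 0.723958.
Pooled p̂ = (440+834)/(626+1152) = 1274/1778 = 0.716535.
SE = √(p̂(1−p̂)(1/n₁+1/n₂)) = √(0.716535·0.283465·0.0024655) = √(0.000500774) = 0.022378.
z = (0.702875 − 0.723958)/0.022378 = -0.021083/0.022378 = -0.9421.
p-value = P(Z > -0.942) ≈ 0.8269.

z = -0.9421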